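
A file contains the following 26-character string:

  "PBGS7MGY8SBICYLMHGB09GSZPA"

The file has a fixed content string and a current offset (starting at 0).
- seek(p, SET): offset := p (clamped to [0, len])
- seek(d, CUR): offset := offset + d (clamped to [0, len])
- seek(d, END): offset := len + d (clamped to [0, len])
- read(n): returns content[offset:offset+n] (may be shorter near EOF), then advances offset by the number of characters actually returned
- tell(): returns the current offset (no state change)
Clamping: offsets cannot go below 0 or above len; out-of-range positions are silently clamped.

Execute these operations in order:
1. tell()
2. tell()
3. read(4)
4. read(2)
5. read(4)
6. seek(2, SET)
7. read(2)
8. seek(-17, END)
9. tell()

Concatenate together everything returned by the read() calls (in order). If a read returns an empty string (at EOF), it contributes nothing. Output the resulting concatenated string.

Answer: PBGS7MGY8SGS

Derivation:
After 1 (tell()): offset=0
After 2 (tell()): offset=0
After 3 (read(4)): returned 'PBGS', offset=4
After 4 (read(2)): returned '7M', offset=6
After 5 (read(4)): returned 'GY8S', offset=10
After 6 (seek(2, SET)): offset=2
After 7 (read(2)): returned 'GS', offset=4
After 8 (seek(-17, END)): offset=9
After 9 (tell()): offset=9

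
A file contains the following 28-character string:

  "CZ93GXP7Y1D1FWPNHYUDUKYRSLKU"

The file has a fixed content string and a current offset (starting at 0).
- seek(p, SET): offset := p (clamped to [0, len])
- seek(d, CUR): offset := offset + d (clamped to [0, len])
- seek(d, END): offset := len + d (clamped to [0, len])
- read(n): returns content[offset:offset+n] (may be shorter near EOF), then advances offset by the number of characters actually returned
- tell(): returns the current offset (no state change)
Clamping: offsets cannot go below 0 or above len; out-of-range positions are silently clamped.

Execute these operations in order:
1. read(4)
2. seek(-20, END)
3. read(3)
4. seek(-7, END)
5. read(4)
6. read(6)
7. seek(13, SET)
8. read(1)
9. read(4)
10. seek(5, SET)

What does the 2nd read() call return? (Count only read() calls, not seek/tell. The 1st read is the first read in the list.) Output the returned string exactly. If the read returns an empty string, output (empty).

After 1 (read(4)): returned 'CZ93', offset=4
After 2 (seek(-20, END)): offset=8
After 3 (read(3)): returned 'Y1D', offset=11
After 4 (seek(-7, END)): offset=21
After 5 (read(4)): returned 'KYRS', offset=25
After 6 (read(6)): returned 'LKU', offset=28
After 7 (seek(13, SET)): offset=13
After 8 (read(1)): returned 'W', offset=14
After 9 (read(4)): returned 'PNHY', offset=18
After 10 (seek(5, SET)): offset=5

Answer: Y1D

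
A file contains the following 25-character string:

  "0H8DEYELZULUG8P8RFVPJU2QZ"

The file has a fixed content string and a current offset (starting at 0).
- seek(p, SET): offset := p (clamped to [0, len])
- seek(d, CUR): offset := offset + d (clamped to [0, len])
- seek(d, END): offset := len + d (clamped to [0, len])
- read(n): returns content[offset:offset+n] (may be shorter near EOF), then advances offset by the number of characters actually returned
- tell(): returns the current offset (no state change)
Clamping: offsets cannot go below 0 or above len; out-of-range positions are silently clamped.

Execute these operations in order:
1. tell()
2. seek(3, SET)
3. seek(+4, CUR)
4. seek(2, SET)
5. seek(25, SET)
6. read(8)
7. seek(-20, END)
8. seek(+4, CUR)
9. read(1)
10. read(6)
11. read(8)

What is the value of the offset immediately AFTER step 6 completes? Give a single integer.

Answer: 25

Derivation:
After 1 (tell()): offset=0
After 2 (seek(3, SET)): offset=3
After 3 (seek(+4, CUR)): offset=7
After 4 (seek(2, SET)): offset=2
After 5 (seek(25, SET)): offset=25
After 6 (read(8)): returned '', offset=25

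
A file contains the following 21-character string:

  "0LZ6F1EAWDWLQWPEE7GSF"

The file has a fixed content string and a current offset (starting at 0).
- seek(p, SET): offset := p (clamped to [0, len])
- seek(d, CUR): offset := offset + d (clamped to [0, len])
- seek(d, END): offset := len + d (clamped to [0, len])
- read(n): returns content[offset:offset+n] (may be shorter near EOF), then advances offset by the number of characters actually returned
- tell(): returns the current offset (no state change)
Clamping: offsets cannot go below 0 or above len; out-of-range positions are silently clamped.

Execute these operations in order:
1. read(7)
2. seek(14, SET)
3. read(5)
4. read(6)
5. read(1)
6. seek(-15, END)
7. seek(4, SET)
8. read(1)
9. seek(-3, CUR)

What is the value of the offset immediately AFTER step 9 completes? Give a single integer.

After 1 (read(7)): returned '0LZ6F1E', offset=7
After 2 (seek(14, SET)): offset=14
After 3 (read(5)): returned 'PEE7G', offset=19
After 4 (read(6)): returned 'SF', offset=21
After 5 (read(1)): returned '', offset=21
After 6 (seek(-15, END)): offset=6
After 7 (seek(4, SET)): offset=4
After 8 (read(1)): returned 'F', offset=5
After 9 (seek(-3, CUR)): offset=2

Answer: 2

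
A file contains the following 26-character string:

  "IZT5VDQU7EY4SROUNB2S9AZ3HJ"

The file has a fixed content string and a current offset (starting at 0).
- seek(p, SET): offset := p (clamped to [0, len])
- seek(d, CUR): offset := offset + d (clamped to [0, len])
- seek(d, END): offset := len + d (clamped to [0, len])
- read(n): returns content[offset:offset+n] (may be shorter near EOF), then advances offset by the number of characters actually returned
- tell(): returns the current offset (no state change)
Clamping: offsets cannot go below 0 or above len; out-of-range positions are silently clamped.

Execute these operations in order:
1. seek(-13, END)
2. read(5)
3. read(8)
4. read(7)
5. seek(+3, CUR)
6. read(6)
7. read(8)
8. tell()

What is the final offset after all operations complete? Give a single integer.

After 1 (seek(-13, END)): offset=13
After 2 (read(5)): returned 'ROUNB', offset=18
After 3 (read(8)): returned '2S9AZ3HJ', offset=26
After 4 (read(7)): returned '', offset=26
After 5 (seek(+3, CUR)): offset=26
After 6 (read(6)): returned '', offset=26
After 7 (read(8)): returned '', offset=26
After 8 (tell()): offset=26

Answer: 26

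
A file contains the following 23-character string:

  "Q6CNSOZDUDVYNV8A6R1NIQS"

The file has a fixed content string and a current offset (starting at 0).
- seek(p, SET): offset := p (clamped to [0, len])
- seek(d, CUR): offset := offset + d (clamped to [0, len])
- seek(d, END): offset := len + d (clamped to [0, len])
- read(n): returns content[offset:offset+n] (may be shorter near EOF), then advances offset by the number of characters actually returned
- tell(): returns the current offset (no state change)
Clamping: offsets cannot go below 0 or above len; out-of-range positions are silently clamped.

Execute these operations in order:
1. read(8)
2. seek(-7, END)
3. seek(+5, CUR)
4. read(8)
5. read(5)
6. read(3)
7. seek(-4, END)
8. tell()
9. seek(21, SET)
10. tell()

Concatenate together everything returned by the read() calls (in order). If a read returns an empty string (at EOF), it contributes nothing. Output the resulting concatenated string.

After 1 (read(8)): returned 'Q6CNSOZD', offset=8
After 2 (seek(-7, END)): offset=16
After 3 (seek(+5, CUR)): offset=21
After 4 (read(8)): returned 'QS', offset=23
After 5 (read(5)): returned '', offset=23
After 6 (read(3)): returned '', offset=23
After 7 (seek(-4, END)): offset=19
After 8 (tell()): offset=19
After 9 (seek(21, SET)): offset=21
After 10 (tell()): offset=21

Answer: Q6CNSOZDQS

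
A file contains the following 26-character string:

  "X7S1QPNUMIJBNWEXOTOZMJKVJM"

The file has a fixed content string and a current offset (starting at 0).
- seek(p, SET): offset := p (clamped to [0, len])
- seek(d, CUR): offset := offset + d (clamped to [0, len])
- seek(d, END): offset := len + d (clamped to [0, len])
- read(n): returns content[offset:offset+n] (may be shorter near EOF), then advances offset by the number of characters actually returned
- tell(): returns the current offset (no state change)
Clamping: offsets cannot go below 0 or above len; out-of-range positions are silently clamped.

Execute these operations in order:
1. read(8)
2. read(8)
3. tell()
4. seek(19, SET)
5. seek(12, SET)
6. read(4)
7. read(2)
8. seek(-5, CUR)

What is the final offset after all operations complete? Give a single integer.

Answer: 13

Derivation:
After 1 (read(8)): returned 'X7S1QPNU', offset=8
After 2 (read(8)): returned 'MIJBNWEX', offset=16
After 3 (tell()): offset=16
After 4 (seek(19, SET)): offset=19
After 5 (seek(12, SET)): offset=12
After 6 (read(4)): returned 'NWEX', offset=16
After 7 (read(2)): returned 'OT', offset=18
After 8 (seek(-5, CUR)): offset=13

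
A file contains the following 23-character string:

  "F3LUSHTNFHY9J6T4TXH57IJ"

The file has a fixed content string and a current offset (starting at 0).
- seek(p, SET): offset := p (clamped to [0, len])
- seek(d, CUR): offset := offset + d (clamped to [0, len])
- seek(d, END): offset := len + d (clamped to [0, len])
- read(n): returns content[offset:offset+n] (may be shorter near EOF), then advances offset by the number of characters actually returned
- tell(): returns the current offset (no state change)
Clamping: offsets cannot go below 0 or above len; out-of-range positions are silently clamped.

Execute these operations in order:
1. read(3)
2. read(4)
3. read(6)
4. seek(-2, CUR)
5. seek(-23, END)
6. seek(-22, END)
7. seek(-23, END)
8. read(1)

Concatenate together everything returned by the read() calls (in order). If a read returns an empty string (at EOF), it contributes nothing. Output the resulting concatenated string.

Answer: F3LUSHTNFHY9JF

Derivation:
After 1 (read(3)): returned 'F3L', offset=3
After 2 (read(4)): returned 'USHT', offset=7
After 3 (read(6)): returned 'NFHY9J', offset=13
After 4 (seek(-2, CUR)): offset=11
After 5 (seek(-23, END)): offset=0
After 6 (seek(-22, END)): offset=1
After 7 (seek(-23, END)): offset=0
After 8 (read(1)): returned 'F', offset=1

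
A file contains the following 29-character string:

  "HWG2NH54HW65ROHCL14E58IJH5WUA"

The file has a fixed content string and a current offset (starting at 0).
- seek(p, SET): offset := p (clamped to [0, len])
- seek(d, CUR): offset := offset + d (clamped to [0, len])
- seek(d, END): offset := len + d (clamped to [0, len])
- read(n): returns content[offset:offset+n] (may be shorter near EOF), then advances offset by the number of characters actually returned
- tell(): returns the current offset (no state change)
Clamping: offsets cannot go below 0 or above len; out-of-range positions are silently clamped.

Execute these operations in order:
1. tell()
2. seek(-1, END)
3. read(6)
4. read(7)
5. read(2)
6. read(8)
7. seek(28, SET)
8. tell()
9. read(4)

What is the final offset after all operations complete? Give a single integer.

After 1 (tell()): offset=0
After 2 (seek(-1, END)): offset=28
After 3 (read(6)): returned 'A', offset=29
After 4 (read(7)): returned '', offset=29
After 5 (read(2)): returned '', offset=29
After 6 (read(8)): returned '', offset=29
After 7 (seek(28, SET)): offset=28
After 8 (tell()): offset=28
After 9 (read(4)): returned 'A', offset=29

Answer: 29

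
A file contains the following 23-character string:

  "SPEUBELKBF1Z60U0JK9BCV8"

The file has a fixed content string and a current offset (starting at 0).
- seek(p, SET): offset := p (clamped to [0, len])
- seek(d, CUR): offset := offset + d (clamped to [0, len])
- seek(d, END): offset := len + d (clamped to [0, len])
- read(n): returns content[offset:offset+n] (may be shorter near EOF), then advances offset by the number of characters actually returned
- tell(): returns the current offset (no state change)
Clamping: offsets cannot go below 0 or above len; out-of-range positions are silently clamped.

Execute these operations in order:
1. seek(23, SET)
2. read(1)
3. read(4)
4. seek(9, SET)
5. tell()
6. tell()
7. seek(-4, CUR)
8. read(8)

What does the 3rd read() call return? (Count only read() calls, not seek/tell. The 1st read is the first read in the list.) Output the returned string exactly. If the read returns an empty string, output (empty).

Answer: ELKBF1Z6

Derivation:
After 1 (seek(23, SET)): offset=23
After 2 (read(1)): returned '', offset=23
After 3 (read(4)): returned '', offset=23
After 4 (seek(9, SET)): offset=9
After 5 (tell()): offset=9
After 6 (tell()): offset=9
After 7 (seek(-4, CUR)): offset=5
After 8 (read(8)): returned 'ELKBF1Z6', offset=13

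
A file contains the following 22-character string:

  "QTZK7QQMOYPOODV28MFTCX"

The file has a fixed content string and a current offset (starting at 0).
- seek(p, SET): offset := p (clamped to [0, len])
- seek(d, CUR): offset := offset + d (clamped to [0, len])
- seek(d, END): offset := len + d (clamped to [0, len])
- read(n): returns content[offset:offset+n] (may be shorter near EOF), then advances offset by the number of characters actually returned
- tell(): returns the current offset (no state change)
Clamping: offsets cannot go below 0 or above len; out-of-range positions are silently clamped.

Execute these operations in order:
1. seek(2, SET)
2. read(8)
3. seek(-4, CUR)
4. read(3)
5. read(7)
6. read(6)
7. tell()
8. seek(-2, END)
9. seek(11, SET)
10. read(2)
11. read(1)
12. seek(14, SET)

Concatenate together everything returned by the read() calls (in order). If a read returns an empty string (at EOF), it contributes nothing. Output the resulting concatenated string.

Answer: ZK7QQMOYQMOYPOODV28MFTCXOOD

Derivation:
After 1 (seek(2, SET)): offset=2
After 2 (read(8)): returned 'ZK7QQMOY', offset=10
After 3 (seek(-4, CUR)): offset=6
After 4 (read(3)): returned 'QMO', offset=9
After 5 (read(7)): returned 'YPOODV2', offset=16
After 6 (read(6)): returned '8MFTCX', offset=22
After 7 (tell()): offset=22
After 8 (seek(-2, END)): offset=20
After 9 (seek(11, SET)): offset=11
After 10 (read(2)): returned 'OO', offset=13
After 11 (read(1)): returned 'D', offset=14
After 12 (seek(14, SET)): offset=14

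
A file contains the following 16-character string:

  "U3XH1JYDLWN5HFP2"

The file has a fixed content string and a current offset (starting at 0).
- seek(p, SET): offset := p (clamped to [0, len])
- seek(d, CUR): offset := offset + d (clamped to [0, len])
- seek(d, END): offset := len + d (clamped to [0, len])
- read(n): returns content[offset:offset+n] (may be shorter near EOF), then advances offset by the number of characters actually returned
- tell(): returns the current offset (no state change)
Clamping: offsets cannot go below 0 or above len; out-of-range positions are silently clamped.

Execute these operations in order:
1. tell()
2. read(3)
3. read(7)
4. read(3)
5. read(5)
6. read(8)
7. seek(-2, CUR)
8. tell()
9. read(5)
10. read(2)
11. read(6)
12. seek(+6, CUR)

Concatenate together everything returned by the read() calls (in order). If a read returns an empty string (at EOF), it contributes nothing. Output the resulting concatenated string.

Answer: U3XH1JYDLWN5HFP2P2

Derivation:
After 1 (tell()): offset=0
After 2 (read(3)): returned 'U3X', offset=3
After 3 (read(7)): returned 'H1JYDLW', offset=10
After 4 (read(3)): returned 'N5H', offset=13
After 5 (read(5)): returned 'FP2', offset=16
After 6 (read(8)): returned '', offset=16
After 7 (seek(-2, CUR)): offset=14
After 8 (tell()): offset=14
After 9 (read(5)): returned 'P2', offset=16
After 10 (read(2)): returned '', offset=16
After 11 (read(6)): returned '', offset=16
After 12 (seek(+6, CUR)): offset=16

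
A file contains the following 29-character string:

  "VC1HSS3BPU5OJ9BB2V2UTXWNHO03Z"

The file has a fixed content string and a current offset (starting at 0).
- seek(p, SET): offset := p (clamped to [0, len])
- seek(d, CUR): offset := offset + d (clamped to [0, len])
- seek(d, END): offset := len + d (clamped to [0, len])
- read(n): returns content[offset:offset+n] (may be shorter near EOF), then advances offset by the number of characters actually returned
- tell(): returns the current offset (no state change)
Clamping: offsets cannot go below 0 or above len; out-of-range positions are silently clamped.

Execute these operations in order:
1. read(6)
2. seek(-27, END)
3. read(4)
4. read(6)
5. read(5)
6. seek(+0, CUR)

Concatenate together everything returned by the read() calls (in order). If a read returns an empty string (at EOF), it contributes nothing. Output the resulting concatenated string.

Answer: VC1HSS1HSS3BPU5OJ9BB2

Derivation:
After 1 (read(6)): returned 'VC1HSS', offset=6
After 2 (seek(-27, END)): offset=2
After 3 (read(4)): returned '1HSS', offset=6
After 4 (read(6)): returned '3BPU5O', offset=12
After 5 (read(5)): returned 'J9BB2', offset=17
After 6 (seek(+0, CUR)): offset=17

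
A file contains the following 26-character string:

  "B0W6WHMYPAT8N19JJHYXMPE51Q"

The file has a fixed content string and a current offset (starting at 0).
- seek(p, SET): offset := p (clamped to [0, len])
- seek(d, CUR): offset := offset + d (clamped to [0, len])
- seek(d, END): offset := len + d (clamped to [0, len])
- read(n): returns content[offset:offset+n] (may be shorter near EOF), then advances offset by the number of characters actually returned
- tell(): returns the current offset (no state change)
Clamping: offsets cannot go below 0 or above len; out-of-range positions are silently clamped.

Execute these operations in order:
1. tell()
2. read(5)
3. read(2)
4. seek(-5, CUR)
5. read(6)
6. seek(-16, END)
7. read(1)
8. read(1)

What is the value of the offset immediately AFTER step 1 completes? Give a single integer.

Answer: 0

Derivation:
After 1 (tell()): offset=0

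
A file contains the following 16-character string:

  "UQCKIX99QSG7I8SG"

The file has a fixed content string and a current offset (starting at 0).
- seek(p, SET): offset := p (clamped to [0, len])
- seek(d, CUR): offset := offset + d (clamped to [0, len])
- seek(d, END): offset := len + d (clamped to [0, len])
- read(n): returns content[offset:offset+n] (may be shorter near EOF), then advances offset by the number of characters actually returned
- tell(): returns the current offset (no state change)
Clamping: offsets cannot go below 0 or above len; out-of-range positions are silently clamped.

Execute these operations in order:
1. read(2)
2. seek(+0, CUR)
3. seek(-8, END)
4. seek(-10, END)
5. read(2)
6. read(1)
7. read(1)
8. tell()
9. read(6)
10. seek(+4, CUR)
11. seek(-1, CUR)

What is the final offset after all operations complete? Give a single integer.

Answer: 15

Derivation:
After 1 (read(2)): returned 'UQ', offset=2
After 2 (seek(+0, CUR)): offset=2
After 3 (seek(-8, END)): offset=8
After 4 (seek(-10, END)): offset=6
After 5 (read(2)): returned '99', offset=8
After 6 (read(1)): returned 'Q', offset=9
After 7 (read(1)): returned 'S', offset=10
After 8 (tell()): offset=10
After 9 (read(6)): returned 'G7I8SG', offset=16
After 10 (seek(+4, CUR)): offset=16
After 11 (seek(-1, CUR)): offset=15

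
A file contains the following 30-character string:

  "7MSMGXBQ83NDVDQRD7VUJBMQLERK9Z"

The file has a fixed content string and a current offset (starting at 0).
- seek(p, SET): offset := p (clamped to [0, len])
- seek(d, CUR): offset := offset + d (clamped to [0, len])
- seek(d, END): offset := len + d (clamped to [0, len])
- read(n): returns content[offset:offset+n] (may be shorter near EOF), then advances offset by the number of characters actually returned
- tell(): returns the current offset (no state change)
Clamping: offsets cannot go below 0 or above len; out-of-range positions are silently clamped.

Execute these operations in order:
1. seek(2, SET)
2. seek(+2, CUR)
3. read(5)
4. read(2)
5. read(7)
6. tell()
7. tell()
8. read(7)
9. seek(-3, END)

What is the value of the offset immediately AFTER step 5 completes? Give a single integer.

Answer: 18

Derivation:
After 1 (seek(2, SET)): offset=2
After 2 (seek(+2, CUR)): offset=4
After 3 (read(5)): returned 'GXBQ8', offset=9
After 4 (read(2)): returned '3N', offset=11
After 5 (read(7)): returned 'DVDQRD7', offset=18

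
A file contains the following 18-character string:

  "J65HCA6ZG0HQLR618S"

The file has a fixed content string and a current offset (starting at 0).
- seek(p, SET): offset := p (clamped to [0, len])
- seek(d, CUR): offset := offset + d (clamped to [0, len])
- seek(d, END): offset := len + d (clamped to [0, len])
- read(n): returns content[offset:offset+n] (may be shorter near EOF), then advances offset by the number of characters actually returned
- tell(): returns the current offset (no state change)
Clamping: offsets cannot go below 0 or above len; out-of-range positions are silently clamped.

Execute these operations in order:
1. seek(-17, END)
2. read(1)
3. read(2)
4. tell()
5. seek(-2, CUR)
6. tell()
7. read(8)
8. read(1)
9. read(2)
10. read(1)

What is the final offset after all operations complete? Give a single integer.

After 1 (seek(-17, END)): offset=1
After 2 (read(1)): returned '6', offset=2
After 3 (read(2)): returned '5H', offset=4
After 4 (tell()): offset=4
After 5 (seek(-2, CUR)): offset=2
After 6 (tell()): offset=2
After 7 (read(8)): returned '5HCA6ZG0', offset=10
After 8 (read(1)): returned 'H', offset=11
After 9 (read(2)): returned 'QL', offset=13
After 10 (read(1)): returned 'R', offset=14

Answer: 14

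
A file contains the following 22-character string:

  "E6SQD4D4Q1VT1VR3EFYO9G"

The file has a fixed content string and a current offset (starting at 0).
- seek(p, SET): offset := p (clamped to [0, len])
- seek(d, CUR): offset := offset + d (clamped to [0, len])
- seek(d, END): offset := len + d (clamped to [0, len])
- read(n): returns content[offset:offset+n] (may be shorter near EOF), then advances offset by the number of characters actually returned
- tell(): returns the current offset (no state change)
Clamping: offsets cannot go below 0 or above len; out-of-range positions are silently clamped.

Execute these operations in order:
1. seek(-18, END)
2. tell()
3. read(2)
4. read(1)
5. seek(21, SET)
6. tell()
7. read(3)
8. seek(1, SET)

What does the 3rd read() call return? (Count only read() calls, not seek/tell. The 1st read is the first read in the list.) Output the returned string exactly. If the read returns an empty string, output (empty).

Answer: G

Derivation:
After 1 (seek(-18, END)): offset=4
After 2 (tell()): offset=4
After 3 (read(2)): returned 'D4', offset=6
After 4 (read(1)): returned 'D', offset=7
After 5 (seek(21, SET)): offset=21
After 6 (tell()): offset=21
After 7 (read(3)): returned 'G', offset=22
After 8 (seek(1, SET)): offset=1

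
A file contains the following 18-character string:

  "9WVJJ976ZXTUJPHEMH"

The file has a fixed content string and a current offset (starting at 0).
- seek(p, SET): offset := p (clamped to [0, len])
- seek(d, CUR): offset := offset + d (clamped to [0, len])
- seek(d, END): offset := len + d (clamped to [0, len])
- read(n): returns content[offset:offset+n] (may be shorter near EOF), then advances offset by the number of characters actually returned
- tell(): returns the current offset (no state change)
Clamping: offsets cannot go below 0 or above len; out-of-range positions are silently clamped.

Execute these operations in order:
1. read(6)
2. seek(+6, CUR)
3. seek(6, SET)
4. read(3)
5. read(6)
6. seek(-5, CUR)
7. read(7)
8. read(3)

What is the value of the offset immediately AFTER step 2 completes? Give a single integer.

After 1 (read(6)): returned '9WVJJ9', offset=6
After 2 (seek(+6, CUR)): offset=12

Answer: 12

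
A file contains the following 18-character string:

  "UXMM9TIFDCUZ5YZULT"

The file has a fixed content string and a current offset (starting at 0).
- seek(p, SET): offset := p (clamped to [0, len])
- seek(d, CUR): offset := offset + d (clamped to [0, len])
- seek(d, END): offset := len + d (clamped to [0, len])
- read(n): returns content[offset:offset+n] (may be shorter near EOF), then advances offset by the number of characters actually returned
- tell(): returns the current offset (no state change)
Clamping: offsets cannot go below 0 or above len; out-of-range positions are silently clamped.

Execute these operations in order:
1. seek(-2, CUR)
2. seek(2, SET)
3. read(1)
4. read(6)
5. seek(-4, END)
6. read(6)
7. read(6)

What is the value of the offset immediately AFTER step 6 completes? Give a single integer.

After 1 (seek(-2, CUR)): offset=0
After 2 (seek(2, SET)): offset=2
After 3 (read(1)): returned 'M', offset=3
After 4 (read(6)): returned 'M9TIFD', offset=9
After 5 (seek(-4, END)): offset=14
After 6 (read(6)): returned 'ZULT', offset=18

Answer: 18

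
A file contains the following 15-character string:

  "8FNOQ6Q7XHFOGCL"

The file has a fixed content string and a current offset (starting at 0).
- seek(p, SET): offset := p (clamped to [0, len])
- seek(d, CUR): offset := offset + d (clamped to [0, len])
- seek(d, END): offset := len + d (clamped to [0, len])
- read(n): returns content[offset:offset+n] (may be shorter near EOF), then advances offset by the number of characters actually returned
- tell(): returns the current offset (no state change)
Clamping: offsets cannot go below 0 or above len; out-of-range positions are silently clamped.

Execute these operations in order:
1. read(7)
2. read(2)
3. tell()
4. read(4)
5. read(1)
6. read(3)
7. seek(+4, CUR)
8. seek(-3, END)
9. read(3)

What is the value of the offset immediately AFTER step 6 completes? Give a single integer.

After 1 (read(7)): returned '8FNOQ6Q', offset=7
After 2 (read(2)): returned '7X', offset=9
After 3 (tell()): offset=9
After 4 (read(4)): returned 'HFOG', offset=13
After 5 (read(1)): returned 'C', offset=14
After 6 (read(3)): returned 'L', offset=15

Answer: 15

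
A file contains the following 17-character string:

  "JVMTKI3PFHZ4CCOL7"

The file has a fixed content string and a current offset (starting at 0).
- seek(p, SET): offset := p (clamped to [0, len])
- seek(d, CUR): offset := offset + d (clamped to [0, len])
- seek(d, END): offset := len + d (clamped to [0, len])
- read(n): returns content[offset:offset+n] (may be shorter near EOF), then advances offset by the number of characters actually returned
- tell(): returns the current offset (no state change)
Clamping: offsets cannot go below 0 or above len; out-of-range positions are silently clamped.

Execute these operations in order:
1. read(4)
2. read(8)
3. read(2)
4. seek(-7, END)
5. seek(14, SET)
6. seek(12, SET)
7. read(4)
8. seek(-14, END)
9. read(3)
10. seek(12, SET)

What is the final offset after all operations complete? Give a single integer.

Answer: 12

Derivation:
After 1 (read(4)): returned 'JVMT', offset=4
After 2 (read(8)): returned 'KI3PFHZ4', offset=12
After 3 (read(2)): returned 'CC', offset=14
After 4 (seek(-7, END)): offset=10
After 5 (seek(14, SET)): offset=14
After 6 (seek(12, SET)): offset=12
After 7 (read(4)): returned 'CCOL', offset=16
After 8 (seek(-14, END)): offset=3
After 9 (read(3)): returned 'TKI', offset=6
After 10 (seek(12, SET)): offset=12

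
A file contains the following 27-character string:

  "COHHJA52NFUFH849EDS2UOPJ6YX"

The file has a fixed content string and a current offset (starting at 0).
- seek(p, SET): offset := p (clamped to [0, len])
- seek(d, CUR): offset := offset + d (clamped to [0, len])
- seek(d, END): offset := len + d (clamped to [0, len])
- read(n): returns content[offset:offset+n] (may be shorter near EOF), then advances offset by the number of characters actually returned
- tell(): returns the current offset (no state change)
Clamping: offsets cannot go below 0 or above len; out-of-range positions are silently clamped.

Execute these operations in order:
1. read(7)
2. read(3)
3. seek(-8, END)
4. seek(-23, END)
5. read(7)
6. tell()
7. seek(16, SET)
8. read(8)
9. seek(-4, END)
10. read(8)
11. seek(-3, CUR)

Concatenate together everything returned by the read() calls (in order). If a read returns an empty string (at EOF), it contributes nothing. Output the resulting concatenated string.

Answer: COHHJA52NFJA52NFUEDS2UOPJJ6YX

Derivation:
After 1 (read(7)): returned 'COHHJA5', offset=7
After 2 (read(3)): returned '2NF', offset=10
After 3 (seek(-8, END)): offset=19
After 4 (seek(-23, END)): offset=4
After 5 (read(7)): returned 'JA52NFU', offset=11
After 6 (tell()): offset=11
After 7 (seek(16, SET)): offset=16
After 8 (read(8)): returned 'EDS2UOPJ', offset=24
After 9 (seek(-4, END)): offset=23
After 10 (read(8)): returned 'J6YX', offset=27
After 11 (seek(-3, CUR)): offset=24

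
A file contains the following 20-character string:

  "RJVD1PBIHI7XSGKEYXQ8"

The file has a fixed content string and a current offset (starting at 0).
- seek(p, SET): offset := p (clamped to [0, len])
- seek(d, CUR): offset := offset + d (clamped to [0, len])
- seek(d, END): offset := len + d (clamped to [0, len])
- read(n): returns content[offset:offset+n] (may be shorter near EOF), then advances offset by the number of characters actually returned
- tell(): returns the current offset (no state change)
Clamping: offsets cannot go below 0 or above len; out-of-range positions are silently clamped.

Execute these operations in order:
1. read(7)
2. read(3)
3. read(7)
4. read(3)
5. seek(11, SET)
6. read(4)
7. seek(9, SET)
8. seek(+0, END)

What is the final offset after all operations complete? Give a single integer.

Answer: 20

Derivation:
After 1 (read(7)): returned 'RJVD1PB', offset=7
After 2 (read(3)): returned 'IHI', offset=10
After 3 (read(7)): returned '7XSGKEY', offset=17
After 4 (read(3)): returned 'XQ8', offset=20
After 5 (seek(11, SET)): offset=11
After 6 (read(4)): returned 'XSGK', offset=15
After 7 (seek(9, SET)): offset=9
After 8 (seek(+0, END)): offset=20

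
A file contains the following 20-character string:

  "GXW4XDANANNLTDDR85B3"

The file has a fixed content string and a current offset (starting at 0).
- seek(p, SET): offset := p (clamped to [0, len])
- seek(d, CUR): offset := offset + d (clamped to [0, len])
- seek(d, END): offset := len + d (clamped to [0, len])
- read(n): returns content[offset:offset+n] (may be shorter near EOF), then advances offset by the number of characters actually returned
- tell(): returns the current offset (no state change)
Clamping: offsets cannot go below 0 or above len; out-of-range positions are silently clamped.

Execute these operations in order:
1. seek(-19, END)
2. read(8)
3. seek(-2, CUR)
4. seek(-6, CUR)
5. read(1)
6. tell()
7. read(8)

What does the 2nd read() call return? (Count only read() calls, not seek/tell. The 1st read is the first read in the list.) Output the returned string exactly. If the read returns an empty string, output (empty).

After 1 (seek(-19, END)): offset=1
After 2 (read(8)): returned 'XW4XDANA', offset=9
After 3 (seek(-2, CUR)): offset=7
After 4 (seek(-6, CUR)): offset=1
After 5 (read(1)): returned 'X', offset=2
After 6 (tell()): offset=2
After 7 (read(8)): returned 'W4XDANAN', offset=10

Answer: X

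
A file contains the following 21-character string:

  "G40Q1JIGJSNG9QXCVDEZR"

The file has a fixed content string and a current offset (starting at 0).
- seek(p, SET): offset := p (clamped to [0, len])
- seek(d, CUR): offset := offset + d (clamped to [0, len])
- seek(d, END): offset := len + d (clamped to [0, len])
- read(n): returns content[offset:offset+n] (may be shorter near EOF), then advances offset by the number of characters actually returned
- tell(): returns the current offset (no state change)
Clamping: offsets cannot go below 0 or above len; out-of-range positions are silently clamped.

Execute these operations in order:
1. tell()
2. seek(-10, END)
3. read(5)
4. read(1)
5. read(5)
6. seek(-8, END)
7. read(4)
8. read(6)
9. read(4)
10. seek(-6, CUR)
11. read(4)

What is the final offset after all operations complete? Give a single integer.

Answer: 19

Derivation:
After 1 (tell()): offset=0
After 2 (seek(-10, END)): offset=11
After 3 (read(5)): returned 'G9QXC', offset=16
After 4 (read(1)): returned 'V', offset=17
After 5 (read(5)): returned 'DEZR', offset=21
After 6 (seek(-8, END)): offset=13
After 7 (read(4)): returned 'QXCV', offset=17
After 8 (read(6)): returned 'DEZR', offset=21
After 9 (read(4)): returned '', offset=21
After 10 (seek(-6, CUR)): offset=15
After 11 (read(4)): returned 'CVDE', offset=19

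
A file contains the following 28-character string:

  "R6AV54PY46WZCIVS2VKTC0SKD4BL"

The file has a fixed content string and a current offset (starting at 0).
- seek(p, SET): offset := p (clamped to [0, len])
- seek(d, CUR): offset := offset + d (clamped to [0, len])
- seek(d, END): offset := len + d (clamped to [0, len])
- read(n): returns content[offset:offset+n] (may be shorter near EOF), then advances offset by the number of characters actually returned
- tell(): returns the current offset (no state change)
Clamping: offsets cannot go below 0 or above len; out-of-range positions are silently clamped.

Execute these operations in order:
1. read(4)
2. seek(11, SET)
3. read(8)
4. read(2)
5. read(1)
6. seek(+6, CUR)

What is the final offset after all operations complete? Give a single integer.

Answer: 28

Derivation:
After 1 (read(4)): returned 'R6AV', offset=4
After 2 (seek(11, SET)): offset=11
After 3 (read(8)): returned 'ZCIVS2VK', offset=19
After 4 (read(2)): returned 'TC', offset=21
After 5 (read(1)): returned '0', offset=22
After 6 (seek(+6, CUR)): offset=28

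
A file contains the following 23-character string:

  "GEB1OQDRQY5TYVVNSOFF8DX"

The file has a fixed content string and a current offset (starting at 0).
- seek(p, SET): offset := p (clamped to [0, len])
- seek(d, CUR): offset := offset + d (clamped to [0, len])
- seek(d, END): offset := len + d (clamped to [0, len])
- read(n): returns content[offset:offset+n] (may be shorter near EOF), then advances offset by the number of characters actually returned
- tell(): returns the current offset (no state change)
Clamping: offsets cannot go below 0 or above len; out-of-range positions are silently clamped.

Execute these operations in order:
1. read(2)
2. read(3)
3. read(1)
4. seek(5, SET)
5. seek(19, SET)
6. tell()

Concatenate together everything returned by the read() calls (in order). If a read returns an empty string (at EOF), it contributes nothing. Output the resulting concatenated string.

Answer: GEB1OQ

Derivation:
After 1 (read(2)): returned 'GE', offset=2
After 2 (read(3)): returned 'B1O', offset=5
After 3 (read(1)): returned 'Q', offset=6
After 4 (seek(5, SET)): offset=5
After 5 (seek(19, SET)): offset=19
After 6 (tell()): offset=19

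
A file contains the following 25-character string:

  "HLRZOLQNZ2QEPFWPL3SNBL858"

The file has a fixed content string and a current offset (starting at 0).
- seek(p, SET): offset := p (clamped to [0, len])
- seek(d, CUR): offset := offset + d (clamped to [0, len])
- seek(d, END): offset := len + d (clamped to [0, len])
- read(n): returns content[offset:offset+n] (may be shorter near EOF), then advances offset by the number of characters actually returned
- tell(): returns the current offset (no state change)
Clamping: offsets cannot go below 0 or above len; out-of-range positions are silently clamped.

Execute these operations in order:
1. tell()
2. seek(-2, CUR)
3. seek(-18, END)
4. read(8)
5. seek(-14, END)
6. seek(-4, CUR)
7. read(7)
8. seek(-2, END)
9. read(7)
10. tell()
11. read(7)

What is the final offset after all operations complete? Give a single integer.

Answer: 25

Derivation:
After 1 (tell()): offset=0
After 2 (seek(-2, CUR)): offset=0
After 3 (seek(-18, END)): offset=7
After 4 (read(8)): returned 'NZ2QEPFW', offset=15
After 5 (seek(-14, END)): offset=11
After 6 (seek(-4, CUR)): offset=7
After 7 (read(7)): returned 'NZ2QEPF', offset=14
After 8 (seek(-2, END)): offset=23
After 9 (read(7)): returned '58', offset=25
After 10 (tell()): offset=25
After 11 (read(7)): returned '', offset=25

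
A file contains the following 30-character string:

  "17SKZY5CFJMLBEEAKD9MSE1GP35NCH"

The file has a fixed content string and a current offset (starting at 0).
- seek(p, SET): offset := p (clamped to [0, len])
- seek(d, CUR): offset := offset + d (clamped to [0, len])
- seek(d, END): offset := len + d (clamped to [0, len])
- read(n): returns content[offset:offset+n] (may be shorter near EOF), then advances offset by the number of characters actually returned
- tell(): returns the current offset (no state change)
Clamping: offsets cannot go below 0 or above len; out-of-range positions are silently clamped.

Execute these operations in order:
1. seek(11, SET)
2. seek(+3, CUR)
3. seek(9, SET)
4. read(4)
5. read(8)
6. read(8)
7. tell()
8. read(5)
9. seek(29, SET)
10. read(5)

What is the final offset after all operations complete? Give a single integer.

Answer: 30

Derivation:
After 1 (seek(11, SET)): offset=11
After 2 (seek(+3, CUR)): offset=14
After 3 (seek(9, SET)): offset=9
After 4 (read(4)): returned 'JMLB', offset=13
After 5 (read(8)): returned 'EEAKD9MS', offset=21
After 6 (read(8)): returned 'E1GP35NC', offset=29
After 7 (tell()): offset=29
After 8 (read(5)): returned 'H', offset=30
After 9 (seek(29, SET)): offset=29
After 10 (read(5)): returned 'H', offset=30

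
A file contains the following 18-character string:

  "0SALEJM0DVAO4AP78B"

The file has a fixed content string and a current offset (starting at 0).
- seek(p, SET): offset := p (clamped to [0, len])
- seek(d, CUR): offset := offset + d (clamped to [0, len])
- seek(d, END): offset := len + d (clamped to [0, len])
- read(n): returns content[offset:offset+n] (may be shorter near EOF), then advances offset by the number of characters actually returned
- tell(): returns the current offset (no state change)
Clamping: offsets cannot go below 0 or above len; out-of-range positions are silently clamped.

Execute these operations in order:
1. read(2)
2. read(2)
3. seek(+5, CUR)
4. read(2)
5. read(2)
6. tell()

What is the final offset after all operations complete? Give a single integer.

After 1 (read(2)): returned '0S', offset=2
After 2 (read(2)): returned 'AL', offset=4
After 3 (seek(+5, CUR)): offset=9
After 4 (read(2)): returned 'VA', offset=11
After 5 (read(2)): returned 'O4', offset=13
After 6 (tell()): offset=13

Answer: 13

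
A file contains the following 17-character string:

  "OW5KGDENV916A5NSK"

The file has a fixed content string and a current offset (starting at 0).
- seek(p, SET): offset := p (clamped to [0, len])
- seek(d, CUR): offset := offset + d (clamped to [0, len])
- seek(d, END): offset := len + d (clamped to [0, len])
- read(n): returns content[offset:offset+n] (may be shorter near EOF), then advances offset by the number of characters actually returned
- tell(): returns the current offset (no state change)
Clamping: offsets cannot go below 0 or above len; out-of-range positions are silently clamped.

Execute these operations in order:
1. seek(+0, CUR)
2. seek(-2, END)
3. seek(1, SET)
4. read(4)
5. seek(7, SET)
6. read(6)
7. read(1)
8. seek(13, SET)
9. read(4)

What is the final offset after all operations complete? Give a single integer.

After 1 (seek(+0, CUR)): offset=0
After 2 (seek(-2, END)): offset=15
After 3 (seek(1, SET)): offset=1
After 4 (read(4)): returned 'W5KG', offset=5
After 5 (seek(7, SET)): offset=7
After 6 (read(6)): returned 'NV916A', offset=13
After 7 (read(1)): returned '5', offset=14
After 8 (seek(13, SET)): offset=13
After 9 (read(4)): returned '5NSK', offset=17

Answer: 17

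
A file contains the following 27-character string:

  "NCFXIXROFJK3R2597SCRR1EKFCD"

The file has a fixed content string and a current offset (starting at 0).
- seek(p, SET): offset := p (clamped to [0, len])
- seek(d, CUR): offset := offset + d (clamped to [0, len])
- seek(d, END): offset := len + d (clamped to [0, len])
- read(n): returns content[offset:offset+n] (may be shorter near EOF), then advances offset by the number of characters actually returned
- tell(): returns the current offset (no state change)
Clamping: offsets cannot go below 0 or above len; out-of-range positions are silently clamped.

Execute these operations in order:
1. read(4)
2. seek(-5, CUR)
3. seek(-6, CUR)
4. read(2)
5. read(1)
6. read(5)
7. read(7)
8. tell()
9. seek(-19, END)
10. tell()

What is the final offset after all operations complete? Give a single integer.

Answer: 8

Derivation:
After 1 (read(4)): returned 'NCFX', offset=4
After 2 (seek(-5, CUR)): offset=0
After 3 (seek(-6, CUR)): offset=0
After 4 (read(2)): returned 'NC', offset=2
After 5 (read(1)): returned 'F', offset=3
After 6 (read(5)): returned 'XIXRO', offset=8
After 7 (read(7)): returned 'FJK3R25', offset=15
After 8 (tell()): offset=15
After 9 (seek(-19, END)): offset=8
After 10 (tell()): offset=8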